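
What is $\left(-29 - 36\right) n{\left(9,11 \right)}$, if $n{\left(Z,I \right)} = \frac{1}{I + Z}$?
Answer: $- \frac{13}{4} \approx -3.25$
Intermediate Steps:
$\left(-29 - 36\right) n{\left(9,11 \right)} = \frac{-29 - 36}{11 + 9} = - \frac{65}{20} = \left(-65\right) \frac{1}{20} = - \frac{13}{4}$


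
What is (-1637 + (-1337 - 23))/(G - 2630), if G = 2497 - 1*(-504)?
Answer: -2997/371 ≈ -8.0782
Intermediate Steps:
G = 3001 (G = 2497 + 504 = 3001)
(-1637 + (-1337 - 23))/(G - 2630) = (-1637 + (-1337 - 23))/(3001 - 2630) = (-1637 - 1360)/371 = -2997*1/371 = -2997/371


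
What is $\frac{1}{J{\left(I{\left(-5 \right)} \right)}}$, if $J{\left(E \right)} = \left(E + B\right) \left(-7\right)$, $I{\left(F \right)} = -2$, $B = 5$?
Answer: $- \frac{1}{21} \approx -0.047619$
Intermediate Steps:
$J{\left(E \right)} = -35 - 7 E$ ($J{\left(E \right)} = \left(E + 5\right) \left(-7\right) = \left(5 + E\right) \left(-7\right) = -35 - 7 E$)
$\frac{1}{J{\left(I{\left(-5 \right)} \right)}} = \frac{1}{-35 - -14} = \frac{1}{-35 + 14} = \frac{1}{-21} = - \frac{1}{21}$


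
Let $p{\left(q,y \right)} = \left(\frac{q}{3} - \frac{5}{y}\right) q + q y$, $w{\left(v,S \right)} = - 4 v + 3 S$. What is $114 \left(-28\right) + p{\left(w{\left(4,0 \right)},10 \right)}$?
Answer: $- \frac{9776}{3} \approx -3258.7$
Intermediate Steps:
$p{\left(q,y \right)} = q y + q \left(- \frac{5}{y} + \frac{q}{3}\right)$ ($p{\left(q,y \right)} = \left(q \frac{1}{3} - \frac{5}{y}\right) q + q y = \left(\frac{q}{3} - \frac{5}{y}\right) q + q y = \left(- \frac{5}{y} + \frac{q}{3}\right) q + q y = q \left(- \frac{5}{y} + \frac{q}{3}\right) + q y = q y + q \left(- \frac{5}{y} + \frac{q}{3}\right)$)
$114 \left(-28\right) + p{\left(w{\left(4,0 \right)},10 \right)} = 114 \left(-28\right) + \frac{\left(\left(-4\right) 4 + 3 \cdot 0\right) \left(-15 + 10 \left(\left(\left(-4\right) 4 + 3 \cdot 0\right) + 3 \cdot 10\right)\right)}{3 \cdot 10} = -3192 + \frac{1}{3} \left(-16 + 0\right) \frac{1}{10} \left(-15 + 10 \left(\left(-16 + 0\right) + 30\right)\right) = -3192 + \frac{1}{3} \left(-16\right) \frac{1}{10} \left(-15 + 10 \left(-16 + 30\right)\right) = -3192 + \frac{1}{3} \left(-16\right) \frac{1}{10} \left(-15 + 10 \cdot 14\right) = -3192 + \frac{1}{3} \left(-16\right) \frac{1}{10} \left(-15 + 140\right) = -3192 + \frac{1}{3} \left(-16\right) \frac{1}{10} \cdot 125 = -3192 - \frac{200}{3} = - \frac{9776}{3}$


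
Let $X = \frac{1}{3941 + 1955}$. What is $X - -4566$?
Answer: $\frac{26921137}{5896} \approx 4566.0$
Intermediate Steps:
$X = \frac{1}{5896} \approx 0.00016961$
$X - -4566 = \frac{1}{5896} - -4566 = \frac{1}{5896} + 4566 = \frac{26921137}{5896}$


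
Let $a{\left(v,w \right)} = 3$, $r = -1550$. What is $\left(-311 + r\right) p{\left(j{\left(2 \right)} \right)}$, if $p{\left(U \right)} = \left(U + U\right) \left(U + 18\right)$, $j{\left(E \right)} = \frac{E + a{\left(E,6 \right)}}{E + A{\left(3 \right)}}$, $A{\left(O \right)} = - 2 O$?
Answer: $\frac{623435}{8} \approx 77929.0$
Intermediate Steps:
$j{\left(E \right)} = \frac{3 + E}{-6 + E}$ ($j{\left(E \right)} = \frac{E + 3}{E - 6} = \frac{3 + E}{E - 6} = \frac{3 + E}{-6 + E}$)
$p{\left(U \right)} = 2 U \left(18 + U\right)$
$\left(-311 + r\right) p{\left(j{\left(2 \right)} \right)} = \left(-311 - 1550\right) 2 \frac{3 + 2}{-6 + 2} \left(18 + \frac{3 + 2}{-6 + 2}\right) = - 1861 \cdot 2 \frac{1}{-4} \cdot 5 \left(18 + \frac{1}{-4} \cdot 5\right) = - 1861 \cdot 2 \left(\left(- \frac{1}{4}\right) 5\right) \left(18 - \frac{5}{4}\right) = - 1861 \cdot 2 \left(- \frac{5}{4}\right) \left(18 - \frac{5}{4}\right) = - 1861 \cdot 2 \left(- \frac{5}{4}\right) \frac{67}{4} = \left(-1861\right) \left(- \frac{335}{8}\right) = \frac{623435}{8}$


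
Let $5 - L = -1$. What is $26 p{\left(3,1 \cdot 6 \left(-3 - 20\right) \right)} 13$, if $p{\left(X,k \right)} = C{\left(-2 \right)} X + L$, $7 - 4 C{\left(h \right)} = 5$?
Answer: $2535$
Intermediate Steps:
$C{\left(h \right)} = \frac{1}{2}$ ($C{\left(h \right)} = \frac{7}{4} - \frac{5}{4} = \frac{1}{2}$)
$L = 6$ ($L = 5 - -1 = 5 + 1 = 6$)
$p{\left(X,k \right)} = 6 + \frac{X}{2}$ ($p{\left(X,k \right)} = \frac{X}{2} + 6 = 6 + \frac{X}{2}$)
$26 p{\left(3,1 \cdot 6 \left(-3 - 20\right) \right)} 13 = 26 \left(6 + \frac{1}{2} \cdot 3\right) 13 = 26 \left(6 + \frac{3}{2}\right) 13 = 26 \cdot \frac{15}{2} \cdot 13 = 195 \cdot 13 = 2535$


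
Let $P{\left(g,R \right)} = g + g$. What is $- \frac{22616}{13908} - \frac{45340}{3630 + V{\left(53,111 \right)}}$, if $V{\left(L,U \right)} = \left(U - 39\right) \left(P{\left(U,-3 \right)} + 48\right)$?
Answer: $- \frac{3200944}{891271} \approx -3.5914$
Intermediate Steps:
$P{\left(g,R \right)} = 2 g$
$V{\left(L,U \right)} = \left(-39 + U\right) \left(48 + 2 U\right)$ ($V{\left(L,U \right)} = \left(U - 39\right) \left(2 U + 48\right) = \left(-39 + U\right) \left(48 + 2 U\right)$)
$- \frac{22616}{13908} - \frac{45340}{3630 + V{\left(53,111 \right)}} = - \frac{22616}{13908} - \frac{45340}{3630 - \left(5202 - 24642\right)} = \left(-22616\right) \frac{1}{13908} - \frac{45340}{3630 - -19440} = - \frac{5654}{3477} - \frac{45340}{3630 - -19440} = - \frac{5654}{3477} - \frac{45340}{3630 + 19440} = - \frac{5654}{3477} - \frac{45340}{23070} = - \frac{5654}{3477} - \frac{4534}{2307} = - \frac{3200944}{891271}$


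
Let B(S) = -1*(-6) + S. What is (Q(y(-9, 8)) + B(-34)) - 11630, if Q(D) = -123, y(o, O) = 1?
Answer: -11781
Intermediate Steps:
B(S) = 6 + S
(Q(y(-9, 8)) + B(-34)) - 11630 = (-123 + (6 - 34)) - 11630 = (-123 - 28) - 11630 = -151 - 11630 = -11781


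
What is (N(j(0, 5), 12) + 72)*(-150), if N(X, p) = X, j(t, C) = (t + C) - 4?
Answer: -10950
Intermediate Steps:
j(t, C) = -4 + C + t (j(t, C) = (C + t) - 4 = -4 + C + t)
(N(j(0, 5), 12) + 72)*(-150) = ((-4 + 5 + 0) + 72)*(-150) = (1 + 72)*(-150) = 73*(-150) = -10950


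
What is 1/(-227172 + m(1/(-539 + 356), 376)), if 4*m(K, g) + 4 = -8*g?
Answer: -1/227925 ≈ -4.3874e-6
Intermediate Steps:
m(K, g) = -1 - 2*g (m(K, g) = -1 + (-8*g)/4 = -1 - 2*g)
1/(-227172 + m(1/(-539 + 356), 376)) = 1/(-227172 + (-1 - 2*376)) = 1/(-227172 + (-1 - 752)) = 1/(-227172 - 753) = 1/(-227925) = -1/227925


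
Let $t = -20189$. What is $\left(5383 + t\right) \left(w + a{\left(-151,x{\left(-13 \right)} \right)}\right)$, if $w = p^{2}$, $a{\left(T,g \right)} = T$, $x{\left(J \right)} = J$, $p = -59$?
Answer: $-49303980$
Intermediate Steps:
$w = 3481$ ($w = \left(-59\right)^{2} = 3481$)
$\left(5383 + t\right) \left(w + a{\left(-151,x{\left(-13 \right)} \right)}\right) = \left(5383 - 20189\right) \left(3481 - 151\right) = \left(-14806\right) 3330 = -49303980$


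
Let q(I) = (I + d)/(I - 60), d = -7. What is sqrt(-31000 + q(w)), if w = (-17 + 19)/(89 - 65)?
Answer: I*sqrt(16025731323)/719 ≈ 176.07*I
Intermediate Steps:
w = 1/12 (w = 2/24 = 2*(1/24) = 1/12 ≈ 0.083333)
q(I) = (-7 + I)/(-60 + I) (q(I) = (I - 7)/(I - 60) = (-7 + I)/(-60 + I))
sqrt(-31000 + q(w)) = sqrt(-31000 + (-7 + 1/12)/(-60 + 1/12)) = sqrt(-31000 - 83/12/(-719/12)) = sqrt(-31000 - 12/719*(-83/12)) = sqrt(-31000 + 83/719) = sqrt(-22288917/719) = I*sqrt(16025731323)/719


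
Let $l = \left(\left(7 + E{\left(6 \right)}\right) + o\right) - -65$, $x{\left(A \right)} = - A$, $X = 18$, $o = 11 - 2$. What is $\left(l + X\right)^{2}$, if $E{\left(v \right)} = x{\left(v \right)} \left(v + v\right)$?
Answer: $729$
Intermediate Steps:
$o = 9$
$E{\left(v \right)} = - 2 v^{2}$ ($E{\left(v \right)} = - v \left(v + v\right) = - v 2 v = - 2 v^{2}$)
$l = 9$ ($l = \left(\left(7 - 2 \cdot 6^{2}\right) + 9\right) - -65 = \left(\left(7 - 72\right) + 9\right) + 65 = \left(-65 + 9\right) + 65 = -56 + 65 = 9$)
$\left(l + X\right)^{2} = \left(9 + 18\right)^{2} = 27^{2} = 729$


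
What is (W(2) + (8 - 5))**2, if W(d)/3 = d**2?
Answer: 225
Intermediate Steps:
W(d) = 3*d**2
(W(2) + (8 - 5))**2 = (3*2**2 + (8 - 5))**2 = (3*4 + 3)**2 = (12 + 3)**2 = 15**2 = 225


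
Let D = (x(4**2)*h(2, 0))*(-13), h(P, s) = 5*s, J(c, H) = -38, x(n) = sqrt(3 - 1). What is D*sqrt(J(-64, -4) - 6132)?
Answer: 0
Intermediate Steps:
x(n) = sqrt(2)
D = 0 (D = (sqrt(2)*(5*0))*(-13) = (sqrt(2)*0)*(-13) = 0*(-13) = 0)
D*sqrt(J(-64, -4) - 6132) = 0*sqrt(-38 - 6132) = 0*sqrt(-6170) = 0*(I*sqrt(6170)) = 0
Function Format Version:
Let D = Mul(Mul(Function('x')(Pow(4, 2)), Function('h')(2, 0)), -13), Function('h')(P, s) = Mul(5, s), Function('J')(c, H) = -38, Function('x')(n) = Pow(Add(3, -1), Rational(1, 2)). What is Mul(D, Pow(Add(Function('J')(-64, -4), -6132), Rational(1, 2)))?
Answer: 0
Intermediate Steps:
Function('x')(n) = Pow(2, Rational(1, 2))
D = 0 (D = Mul(Mul(Pow(2, Rational(1, 2)), Mul(5, 0)), -13) = Mul(Mul(Pow(2, Rational(1, 2)), 0), -13) = Mul(0, -13) = 0)
Mul(D, Pow(Add(Function('J')(-64, -4), -6132), Rational(1, 2))) = Mul(0, Pow(Add(-38, -6132), Rational(1, 2))) = Mul(0, Pow(-6170, Rational(1, 2))) = Mul(0, Mul(I, Pow(6170, Rational(1, 2)))) = 0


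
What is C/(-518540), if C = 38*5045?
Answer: -19171/51854 ≈ -0.36971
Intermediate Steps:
C = 191710
C/(-518540) = 191710/(-518540) = 191710*(-1/518540) = -19171/51854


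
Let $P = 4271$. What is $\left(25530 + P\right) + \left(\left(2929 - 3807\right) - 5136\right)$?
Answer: $23787$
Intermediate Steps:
$\left(25530 + P\right) + \left(\left(2929 - 3807\right) - 5136\right) = \left(25530 + 4271\right) + \left(\left(2929 - 3807\right) - 5136\right) = 29801 - 6014 = 23787$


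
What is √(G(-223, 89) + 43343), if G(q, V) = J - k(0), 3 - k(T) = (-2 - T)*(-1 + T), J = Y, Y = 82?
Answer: 4*√2714 ≈ 208.38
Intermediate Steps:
J = 82
k(T) = 3 - (-1 + T)*(-2 - T) (k(T) = 3 - (-2 - T)*(-1 + T) = 3 - (-1 + T)*(-2 - T))
G(q, V) = 81 (G(q, V) = 82 - (1 + 0 + 0²) = 82 - (1 + 0 + 0) = 82 - 1*1 = 82 - 1 = 81)
√(G(-223, 89) + 43343) = √(81 + 43343) = √43424 = 4*√2714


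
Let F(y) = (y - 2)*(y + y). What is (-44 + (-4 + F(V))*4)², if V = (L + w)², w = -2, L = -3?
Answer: 20611600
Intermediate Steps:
V = 25 (V = (-3 - 2)² = (-5)² = 25)
F(y) = 2*y*(-2 + y) (F(y) = (-2 + y)*(2*y) = 2*y*(-2 + y))
(-44 + (-4 + F(V))*4)² = (-44 + (-4 + 2*25*(-2 + 25))*4)² = (-44 + (-4 + 2*25*23)*4)² = (-44 + (-4 + 1150)*4)² = (-44 + 1146*4)² = (-44 + 4584)² = 4540² = 20611600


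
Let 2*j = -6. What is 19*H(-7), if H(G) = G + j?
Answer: -190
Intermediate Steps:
j = -3 (j = (1/2)*(-6) = -3)
H(G) = -3 + G (H(G) = G - 3 = -3 + G)
19*H(-7) = 19*(-3 - 7) = 19*(-10) = -190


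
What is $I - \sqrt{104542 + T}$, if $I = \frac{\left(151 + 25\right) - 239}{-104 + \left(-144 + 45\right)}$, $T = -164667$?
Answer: $\frac{9}{29} - 5 i \sqrt{2405} \approx 0.31034 - 245.2 i$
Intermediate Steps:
$I = \frac{9}{29}$ ($I = \frac{176 - 239}{-104 - 99} = - \frac{63}{-203} = \left(-63\right) \left(- \frac{1}{203}\right) = \frac{9}{29} \approx 0.31034$)
$I - \sqrt{104542 + T} = \frac{9}{29} - \sqrt{104542 - 164667} = \frac{9}{29} - \sqrt{-60125} = \frac{9}{29} - 5 i \sqrt{2405}$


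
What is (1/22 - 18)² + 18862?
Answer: 9285233/484 ≈ 19184.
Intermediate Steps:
(1/22 - 18)² + 18862 = (-395/22)² + 18862 = 156025/484 + 18862 = 9285233/484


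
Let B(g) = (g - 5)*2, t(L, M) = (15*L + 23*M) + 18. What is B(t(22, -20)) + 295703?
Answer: 295469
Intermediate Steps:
t(L, M) = 18 + 15*L + 23*M
B(g) = -10 + 2*g (B(g) = (-5 + g)*2 = -10 + 2*g)
B(t(22, -20)) + 295703 = (-10 + 2*(18 + 15*22 + 23*(-20))) + 295703 = (-10 + 2*(18 + 330 - 460)) + 295703 = (-10 + 2*(-112)) + 295703 = (-10 - 224) + 295703 = -234 + 295703 = 295469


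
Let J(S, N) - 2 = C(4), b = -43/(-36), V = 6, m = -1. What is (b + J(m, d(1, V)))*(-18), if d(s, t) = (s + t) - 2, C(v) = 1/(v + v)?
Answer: -239/4 ≈ -59.750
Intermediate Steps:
C(v) = 1/(2*v)
d(s, t) = -2 + s + t
b = 43/36 (b = -43*(-1/36) = 43/36 ≈ 1.1944)
J(S, N) = 17/8 (J(S, N) = 2 + (½)/4 = 2 + (½)*(¼) = 2 + ⅛ = 17/8)
(b + J(m, d(1, V)))*(-18) = (43/36 + 17/8)*(-18) = (239/72)*(-18) = -239/4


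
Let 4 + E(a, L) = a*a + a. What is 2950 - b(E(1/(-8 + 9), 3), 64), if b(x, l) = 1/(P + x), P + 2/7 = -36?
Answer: 790607/268 ≈ 2950.0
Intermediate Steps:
P = -254/7 (P = -2/7 - 36 = -254/7 ≈ -36.286)
E(a, L) = -4 + a + a² (E(a, L) = -4 + (a*a + a) = -4 + (a² + a) = -4 + (a + a²) = -4 + a + a²)
b(x, l) = 1/(-254/7 + x)
2950 - b(E(1/(-8 + 9), 3), 64) = 2950 - 7/(-254 + 7*(-4 + 1/(-8 + 9) + (1/(-8 + 9))²)) = 2950 - 7/(-254 + 7*(-4 + 1/1 + (1/1)²)) = 2950 - 7/(-254 + 7*(-4 + 1 + 1²)) = 2950 - 7/(-254 + 7*(-4 + 1 + 1)) = 2950 - 7/(-254 + 7*(-2)) = 2950 - 7/(-254 - 14) = 2950 - 7/(-268) = 2950 - 7*(-1)/268 = 2950 - 1*(-7/268) = 2950 + 7/268 = 790607/268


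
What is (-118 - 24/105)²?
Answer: 17123044/1225 ≈ 13978.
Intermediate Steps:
(-118 - 24/105)² = (-118 - 24*1/105)² = (-118 - 8/35)² = (-4138/35)² = 17123044/1225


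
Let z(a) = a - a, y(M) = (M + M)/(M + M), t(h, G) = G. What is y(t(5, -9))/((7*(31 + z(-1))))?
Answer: 1/217 ≈ 0.0046083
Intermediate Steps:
y(M) = 1 (y(M) = (2*M)/((2*M)) = (2*M)*(1/(2*M)) = 1)
z(a) = 0
y(t(5, -9))/((7*(31 + z(-1)))) = 1/(7*(31 + 0)) = 1/(7*31) = 1/217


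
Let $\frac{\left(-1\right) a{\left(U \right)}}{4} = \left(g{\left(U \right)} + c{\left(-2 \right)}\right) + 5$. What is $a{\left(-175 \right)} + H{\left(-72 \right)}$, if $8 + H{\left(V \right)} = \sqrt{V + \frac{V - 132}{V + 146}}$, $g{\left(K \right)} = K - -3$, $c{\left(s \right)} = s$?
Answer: $668 + \frac{i \sqrt{102342}}{37} \approx 668.0 + 8.6462 i$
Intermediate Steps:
$g{\left(K \right)} = 3 + K$ ($g{\left(K \right)} = K + 3 = 3 + K$)
$a{\left(U \right)} = -24 - 4 U$ ($a{\left(U \right)} = - 4 \left(\left(\left(3 + U\right) - 2\right) + 5\right) = - 4 \left(\left(1 + U\right) + 5\right) = - 4 \left(6 + U\right) = -24 - 4 U$)
$H{\left(V \right)} = -8 + \sqrt{V + \frac{-132 + V}{146 + V}}$ ($H{\left(V \right)} = -8 + \sqrt{V + \frac{V - 132}{V + 146}} = -8 + \sqrt{V + \frac{-132 + V}{146 + V}}$)
$a{\left(-175 \right)} + H{\left(-72 \right)} = \left(-24 - -700\right) - \left(8 - \sqrt{\frac{-132 - 72 - 72 \left(146 - 72\right)}{146 - 72}}\right) = \left(-24 + 700\right) - \left(8 - \sqrt{\frac{-132 - 72 - 5328}{74}}\right) = 676 - \left(8 - \sqrt{\frac{-132 - 72 - 5328}{74}}\right) = 676 - \left(8 - \sqrt{\frac{1}{74} \left(-5532\right)}\right) = 676 - \left(8 - \sqrt{- \frac{2766}{37}}\right) = 676 - \left(8 - \frac{i \sqrt{102342}}{37}\right) = 668 + \frac{i \sqrt{102342}}{37}$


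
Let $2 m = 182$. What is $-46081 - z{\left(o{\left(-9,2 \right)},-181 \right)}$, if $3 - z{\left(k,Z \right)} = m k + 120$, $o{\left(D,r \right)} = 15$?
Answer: $-44599$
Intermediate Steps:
$m = 91$ ($m = \frac{1}{2} \cdot 182 = 91$)
$z{\left(k,Z \right)} = -117 - 91 k$ ($z{\left(k,Z \right)} = 3 - \left(91 k + 120\right) = 3 - \left(120 + 91 k\right) = -117 - 91 k$)
$-46081 - z{\left(o{\left(-9,2 \right)},-181 \right)} = -46081 - \left(-117 - 1365\right) = -46081 - -1482 = -46081 + 1482 = -44599$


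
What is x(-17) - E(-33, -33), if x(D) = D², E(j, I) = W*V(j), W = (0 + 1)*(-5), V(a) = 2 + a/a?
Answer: 304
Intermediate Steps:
V(a) = 3 (V(a) = 2 + 1 = 3)
W = -5 (W = 1*(-5) = -5)
E(j, I) = -15 (E(j, I) = -5*3 = -15)
x(-17) - E(-33, -33) = (-17)² - 1*(-15) = 289 + 15 = 304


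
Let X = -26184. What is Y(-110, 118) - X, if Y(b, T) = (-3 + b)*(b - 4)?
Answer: 39066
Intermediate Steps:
Y(b, T) = (-4 + b)*(-3 + b) (Y(b, T) = (-3 + b)*(-4 + b) = (-4 + b)*(-3 + b))
Y(-110, 118) - X = (12 + (-110)**2 - 7*(-110)) - 1*(-26184) = (12 + 12100 + 770) + 26184 = 12882 + 26184 = 39066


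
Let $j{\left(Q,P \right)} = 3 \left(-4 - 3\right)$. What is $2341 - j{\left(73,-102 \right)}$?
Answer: $2362$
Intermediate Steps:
$j{\left(Q,P \right)} = -21$ ($j{\left(Q,P \right)} = 3 \left(-7\right) = -21$)
$2341 - j{\left(73,-102 \right)} = 2341 - -21 = 2341 + 21 = 2362$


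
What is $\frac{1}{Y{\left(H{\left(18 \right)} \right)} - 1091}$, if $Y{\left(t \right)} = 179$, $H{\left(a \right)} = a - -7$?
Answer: $- \frac{1}{912} \approx -0.0010965$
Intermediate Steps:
$H{\left(a \right)} = 7 + a$ ($H{\left(a \right)} = a + 7 = 7 + a$)
$\frac{1}{Y{\left(H{\left(18 \right)} \right)} - 1091} = \frac{1}{179 - 1091} = \frac{1}{-912} = - \frac{1}{912}$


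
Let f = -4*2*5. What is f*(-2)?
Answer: 80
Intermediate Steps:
f = -40 (f = -8*5 = -40)
f*(-2) = -40*(-2) = 80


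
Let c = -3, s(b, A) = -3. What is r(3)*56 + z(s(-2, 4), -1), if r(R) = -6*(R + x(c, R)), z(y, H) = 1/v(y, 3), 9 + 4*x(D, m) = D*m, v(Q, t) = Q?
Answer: 1511/3 ≈ 503.67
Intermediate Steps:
x(D, m) = -9/4 + D*m/4 (x(D, m) = -9/4 + (D*m)/4 = -9/4 + D*m/4)
z(y, H) = 1/y
r(R) = 27/2 - 3*R/2 (r(R) = -6*(R + (-9/4 + (1/4)*(-3)*R)) = -6*(R + (-9/4 - 3*R/4)) = -6*(-9/4 + R/4) = 27/2 - 3*R/2)
r(3)*56 + z(s(-2, 4), -1) = (27/2 - 3/2*3)*56 + 1/(-3) = (27/2 - 9/2)*56 - 1/3 = 9*56 - 1/3 = 504 - 1/3 = 1511/3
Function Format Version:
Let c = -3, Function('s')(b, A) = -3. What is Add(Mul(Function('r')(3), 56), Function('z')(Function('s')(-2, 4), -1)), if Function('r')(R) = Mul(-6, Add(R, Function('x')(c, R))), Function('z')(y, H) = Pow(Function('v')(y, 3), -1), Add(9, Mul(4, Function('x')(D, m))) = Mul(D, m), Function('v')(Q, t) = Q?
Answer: Rational(1511, 3) ≈ 503.67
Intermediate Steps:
Function('x')(D, m) = Add(Rational(-9, 4), Mul(Rational(1, 4), D, m)) (Function('x')(D, m) = Add(Rational(-9, 4), Mul(Rational(1, 4), Mul(D, m))) = Add(Rational(-9, 4), Mul(Rational(1, 4), D, m)))
Function('z')(y, H) = Pow(y, -1)
Function('r')(R) = Add(Rational(27, 2), Mul(Rational(-3, 2), R)) (Function('r')(R) = Mul(-6, Add(R, Add(Rational(-9, 4), Mul(Rational(1, 4), -3, R)))) = Mul(-6, Add(R, Add(Rational(-9, 4), Mul(Rational(-3, 4), R)))) = Mul(-6, Add(Rational(-9, 4), Mul(Rational(1, 4), R))) = Add(Rational(27, 2), Mul(Rational(-3, 2), R)))
Add(Mul(Function('r')(3), 56), Function('z')(Function('s')(-2, 4), -1)) = Add(Mul(Add(Rational(27, 2), Mul(Rational(-3, 2), 3)), 56), Pow(-3, -1)) = Add(Mul(Add(Rational(27, 2), Rational(-9, 2)), 56), Rational(-1, 3)) = Add(Mul(9, 56), Rational(-1, 3)) = Add(504, Rational(-1, 3)) = Rational(1511, 3)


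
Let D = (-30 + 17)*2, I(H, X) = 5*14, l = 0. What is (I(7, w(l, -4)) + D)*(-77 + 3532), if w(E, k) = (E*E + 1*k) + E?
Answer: 152020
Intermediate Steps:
w(E, k) = E + k + E² (w(E, k) = (E² + k) + E = (k + E²) + E = E + k + E²)
I(H, X) = 70
D = -26 (D = -13*2 = -26)
(I(7, w(l, -4)) + D)*(-77 + 3532) = (70 - 26)*(-77 + 3532) = 44*3455 = 152020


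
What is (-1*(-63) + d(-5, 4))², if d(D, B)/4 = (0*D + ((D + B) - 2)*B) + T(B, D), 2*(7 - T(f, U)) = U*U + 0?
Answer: 49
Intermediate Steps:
T(f, U) = 7 - U²/2 (T(f, U) = 7 - (U*U + 0)/2 = 7 - (U² + 0)/2 = 7 - U²/2)
d(D, B) = 28 - 2*D² + 4*B*(-2 + B + D) (d(D, B) = 4*((0*D + ((D + B) - 2)*B) + (7 - D²/2)) = 4*((0 + ((B + D) - 2)*B) + (7 - D²/2)) = 4*((0 + (-2 + B + D)*B) + (7 - D²/2)) = 4*((0 + B*(-2 + B + D)) + (7 - D²/2)) = 4*(B*(-2 + B + D) + (7 - D²/2)) = 4*(7 - D²/2 + B*(-2 + B + D)) = 28 - 2*D² + 4*B*(-2 + B + D))
(-1*(-63) + d(-5, 4))² = (-1*(-63) + (28 - 8*4 - 2*(-5)² + 4*4² + 4*4*(-5)))² = (63 + (28 - 32 - 2*25 + 4*16 - 80))² = (63 + (28 - 32 - 50 + 64 - 80))² = (63 - 70)² = (-7)² = 49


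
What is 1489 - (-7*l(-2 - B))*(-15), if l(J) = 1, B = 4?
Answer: 1384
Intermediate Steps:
1489 - (-7*l(-2 - B))*(-15) = 1489 - (-7*1)*(-15) = 1489 - (-7)*(-15) = 1489 - 1*105 = 1489 - 105 = 1384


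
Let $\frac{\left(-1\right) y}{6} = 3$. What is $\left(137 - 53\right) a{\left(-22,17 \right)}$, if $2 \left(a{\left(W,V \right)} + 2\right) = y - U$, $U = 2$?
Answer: $-1008$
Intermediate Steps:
$y = -18$ ($y = \left(-6\right) 3 = -18$)
$a{\left(W,V \right)} = -12$ ($a{\left(W,V \right)} = -2 + \frac{-18 - 2}{2} = -2 + \frac{1}{2} \left(-20\right) = -2 - 10 = -12$)
$\left(137 - 53\right) a{\left(-22,17 \right)} = \left(137 - 53\right) \left(-12\right) = 84 \left(-12\right) = -1008$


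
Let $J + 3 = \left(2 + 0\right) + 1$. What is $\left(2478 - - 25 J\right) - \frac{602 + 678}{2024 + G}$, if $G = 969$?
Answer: $\frac{7415374}{2993} \approx 2477.6$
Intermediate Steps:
$J = 0$ ($J = -3 + \left(\left(2 + 0\right) + 1\right) = -3 + \left(2 + 1\right) = -3 + 3 = 0$)
$\left(2478 - - 25 J\right) - \frac{602 + 678}{2024 + G} = \left(2478 - \left(-25\right) 0\right) - \frac{602 + 678}{2024 + 969} = \left(2478 - 0\right) - \frac{1280}{2993} = \left(2478 + 0\right) - 1280 \cdot \frac{1}{2993} = 2478 - \frac{1280}{2993} = \frac{7415374}{2993}$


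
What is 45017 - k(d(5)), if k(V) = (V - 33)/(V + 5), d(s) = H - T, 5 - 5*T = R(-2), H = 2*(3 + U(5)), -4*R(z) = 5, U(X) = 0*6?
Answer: 1755776/39 ≈ 45020.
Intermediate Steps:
U(X) = 0
R(z) = -5/4 (R(z) = -¼*5 = -5/4)
H = 6 (H = 2*(3 + 0) = 2*3 = 6)
T = 5/4 (T = 1 - ⅕*(-5/4) = 1 + ¼ = 5/4 ≈ 1.2500)
d(s) = 19/4 (d(s) = 6 - 1*5/4 = 6 - 5/4 = 19/4)
k(V) = (-33 + V)/(5 + V)
45017 - k(d(5)) = 45017 - (-33 + 19/4)/(5 + 19/4) = 45017 - (-113)/(39/4*4) = 45017 - 4*(-113)/(39*4) = 45017 - 1*(-113/39) = 45017 + 113/39 = 1755776/39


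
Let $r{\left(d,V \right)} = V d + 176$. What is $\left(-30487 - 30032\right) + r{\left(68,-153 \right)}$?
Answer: $-70747$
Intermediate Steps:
$r{\left(d,V \right)} = 176 + V d$
$\left(-30487 - 30032\right) + r{\left(68,-153 \right)} = \left(-30487 - 30032\right) + \left(176 - 10404\right) = -60519 + \left(176 - 10404\right) = -60519 - 10228 = -70747$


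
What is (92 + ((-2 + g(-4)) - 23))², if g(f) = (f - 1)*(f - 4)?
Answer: 11449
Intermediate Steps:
g(f) = (-1 + f)*(-4 + f)
(92 + ((-2 + g(-4)) - 23))² = (92 + ((-2 + (4 + (-4)² - 5*(-4))) - 23))² = (92 + ((-2 + (4 + 16 + 20)) - 23))² = (92 + ((-2 + 40) - 23))² = (92 + (38 - 23))² = (92 + 15)² = 107² = 11449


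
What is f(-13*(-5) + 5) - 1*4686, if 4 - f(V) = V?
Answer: -4752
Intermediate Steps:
f(V) = 4 - V
f(-13*(-5) + 5) - 1*4686 = (4 - (-13*(-5) + 5)) - 1*4686 = (4 - (65 + 5)) - 4686 = (4 - 1*70) - 4686 = (4 - 70) - 4686 = -66 - 4686 = -4752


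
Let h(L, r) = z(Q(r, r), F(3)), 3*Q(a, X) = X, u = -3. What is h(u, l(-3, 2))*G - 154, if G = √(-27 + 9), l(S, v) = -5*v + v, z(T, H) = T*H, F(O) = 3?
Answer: -154 - 24*I*√2 ≈ -154.0 - 33.941*I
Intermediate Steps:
Q(a, X) = X/3
z(T, H) = H*T
l(S, v) = -4*v
h(L, r) = r (h(L, r) = 3*(r/3) = r)
G = 3*I*√2 (G = √(-18) = 3*I*√2 ≈ 4.2426*I)
h(u, l(-3, 2))*G - 154 = (-4*2)*(3*I*√2) - 154 = -24*I*√2 - 154 = -154 - 24*I*√2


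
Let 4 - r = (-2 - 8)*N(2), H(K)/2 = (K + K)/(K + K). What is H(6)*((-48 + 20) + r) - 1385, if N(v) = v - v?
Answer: -1433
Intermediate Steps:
H(K) = 2 (H(K) = 2*((K + K)/(K + K)) = 2*((2*K)/((2*K))) = 2*((2*K)*(1/(2*K))) = 2*1 = 2)
N(v) = 0
r = 4 (r = 4 - (-2 - 8)*0 = 4 - (-10)*0 = 4 - 1*0 = 4 + 0 = 4)
H(6)*((-48 + 20) + r) - 1385 = 2*((-48 + 20) + 4) - 1385 = 2*(-28 + 4) - 1385 = 2*(-24) - 1385 = -48 - 1385 = -1433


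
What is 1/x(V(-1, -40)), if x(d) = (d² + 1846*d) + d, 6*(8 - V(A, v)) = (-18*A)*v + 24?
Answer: 1/244404 ≈ 4.0916e-6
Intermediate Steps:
V(A, v) = 4 + 3*A*v (V(A, v) = 8 - ((-18*A)*v + 24)/6 = 8 - (-18*A*v + 24)/6 = 8 - (24 - 18*A*v)/6 = 8 + (-4 + 3*A*v) = 4 + 3*A*v)
x(d) = d² + 1847*d
1/x(V(-1, -40)) = 1/((4 + 3*(-1)*(-40))*(1847 + (4 + 3*(-1)*(-40)))) = 1/((4 + 120)*(1847 + (4 + 120))) = 1/(124*(1847 + 124)) = 1/(124*1971) = 1/244404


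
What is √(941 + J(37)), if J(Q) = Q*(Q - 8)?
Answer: √2014 ≈ 44.878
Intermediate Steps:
J(Q) = Q*(-8 + Q)
√(941 + J(37)) = √(941 + 37*(-8 + 37)) = √(941 + 37*29) = √(941 + 1073) = √2014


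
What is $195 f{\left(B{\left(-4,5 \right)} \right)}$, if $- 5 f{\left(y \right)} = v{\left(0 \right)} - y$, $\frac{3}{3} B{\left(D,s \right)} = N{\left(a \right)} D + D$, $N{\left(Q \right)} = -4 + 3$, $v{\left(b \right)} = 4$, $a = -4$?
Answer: $-156$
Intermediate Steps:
$N{\left(Q \right)} = -1$
$B{\left(D,s \right)} = 0$ ($B{\left(D,s \right)} = - D + D = 0$)
$f{\left(y \right)} = - \frac{4}{5} + \frac{y}{5}$ ($f{\left(y \right)} = - \frac{4 - y}{5} = - \frac{4}{5} + \frac{y}{5}$)
$195 f{\left(B{\left(-4,5 \right)} \right)} = 195 \left(- \frac{4}{5} + \frac{1}{5} \cdot 0\right) = 195 \left(- \frac{4}{5} + 0\right) = 195 \left(- \frac{4}{5}\right) = -156$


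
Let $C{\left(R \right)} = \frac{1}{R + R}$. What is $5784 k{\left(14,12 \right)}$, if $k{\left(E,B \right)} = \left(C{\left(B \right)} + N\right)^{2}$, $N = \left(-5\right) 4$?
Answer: $\frac{55295281}{24} \approx 2.304 \cdot 10^{6}$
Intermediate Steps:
$N = -20$
$C{\left(R \right)} = \frac{1}{2 R}$
$k{\left(E,B \right)} = \left(-20 + \frac{1}{2 B}\right)^{2}$ ($k{\left(E,B \right)} = \left(\frac{1}{2 B} - 20\right)^{2} = \left(-20 + \frac{1}{2 B}\right)^{2}$)
$5784 k{\left(14,12 \right)} = 5784 \frac{\left(-1 + 40 \cdot 12\right)^{2}}{4 \cdot 144} = 5784 \cdot \frac{1}{4} \cdot \frac{1}{144} \left(-1 + 480\right)^{2} = 5784 \cdot \frac{1}{4} \cdot \frac{1}{144} \cdot 479^{2} = 5784 \cdot \frac{1}{4} \cdot \frac{1}{144} \cdot 229441 = 5784 \cdot \frac{229441}{576} = \frac{55295281}{24}$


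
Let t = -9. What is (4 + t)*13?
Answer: -65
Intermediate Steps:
(4 + t)*13 = (4 - 9)*13 = -5*13 = -65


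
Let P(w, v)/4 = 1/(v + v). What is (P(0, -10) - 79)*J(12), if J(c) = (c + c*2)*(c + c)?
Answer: -342144/5 ≈ -68429.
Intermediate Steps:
P(w, v) = 2/v (P(w, v) = 4/(v + v) = 4/((2*v)) = 4*(1/(2*v)) = 2/v)
J(c) = 6*c² (J(c) = (c + 2*c)*(2*c) = (3*c)*(2*c) = 6*c²)
(P(0, -10) - 79)*J(12) = (2/(-10) - 79)*(6*12²) = (2*(-⅒) - 79)*(6*144) = (-⅕ - 79)*864 = -396/5*864 = -342144/5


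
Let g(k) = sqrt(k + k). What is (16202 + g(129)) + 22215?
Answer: 38417 + sqrt(258) ≈ 38433.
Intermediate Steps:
g(k) = sqrt(2)*sqrt(k) (g(k) = sqrt(2*k) = sqrt(2)*sqrt(k))
(16202 + g(129)) + 22215 = (16202 + sqrt(2)*sqrt(129)) + 22215 = (16202 + sqrt(258)) + 22215 = 38417 + sqrt(258)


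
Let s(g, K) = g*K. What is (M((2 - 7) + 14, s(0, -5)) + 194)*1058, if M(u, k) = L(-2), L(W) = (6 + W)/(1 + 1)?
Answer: 207368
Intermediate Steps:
s(g, K) = K*g
L(W) = 3 + W/2 (L(W) = (6 + W)/2 = (6 + W)*(1/2) = 3 + W/2)
M(u, k) = 2 (M(u, k) = 3 + (1/2)*(-2) = 3 - 1 = 2)
(M((2 - 7) + 14, s(0, -5)) + 194)*1058 = (2 + 194)*1058 = 196*1058 = 207368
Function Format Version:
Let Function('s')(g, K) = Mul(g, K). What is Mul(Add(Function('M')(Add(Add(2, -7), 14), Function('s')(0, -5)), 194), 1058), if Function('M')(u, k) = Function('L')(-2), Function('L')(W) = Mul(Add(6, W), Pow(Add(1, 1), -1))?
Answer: 207368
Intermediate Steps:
Function('s')(g, K) = Mul(K, g)
Function('L')(W) = Add(3, Mul(Rational(1, 2), W)) (Function('L')(W) = Mul(Add(6, W), Pow(2, -1)) = Mul(Add(6, W), Rational(1, 2)) = Add(3, Mul(Rational(1, 2), W)))
Function('M')(u, k) = 2 (Function('M')(u, k) = Add(3, Mul(Rational(1, 2), -2)) = Add(3, -1) = 2)
Mul(Add(Function('M')(Add(Add(2, -7), 14), Function('s')(0, -5)), 194), 1058) = Mul(Add(2, 194), 1058) = Mul(196, 1058) = 207368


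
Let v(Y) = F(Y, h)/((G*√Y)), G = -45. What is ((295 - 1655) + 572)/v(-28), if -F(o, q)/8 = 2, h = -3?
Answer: -8865*I*√7/2 ≈ -11727.0*I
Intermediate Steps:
F(o, q) = -16 (F(o, q) = -8*2 = -16)
v(Y) = 16/(45*√Y) (v(Y) = -16*(-1/(45*√Y)) = -(-16)/(45*√Y) = 16/(45*√Y))
((295 - 1655) + 572)/v(-28) = ((295 - 1655) + 572)/((16/(45*√(-28)))) = (-1360 + 572)/((16*(-I*√7/14)/45)) = -788*45*I*√7/8 = -8865*I*√7/2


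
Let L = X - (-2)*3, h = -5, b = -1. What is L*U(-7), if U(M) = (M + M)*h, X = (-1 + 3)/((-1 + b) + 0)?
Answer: 350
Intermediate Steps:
X = -1 (X = (-1 + 3)/((-1 - 1) + 0) = 2/(-2 + 0) = 2/(-2) = 2*(-1/2) = -1)
U(M) = -10*M (U(M) = (M + M)*(-5) = (2*M)*(-5) = -10*M)
L = 5 (L = -1 - (-2)*3 = -1 - 1*(-6) = -1 + 6 = 5)
L*U(-7) = 5*(-10*(-7)) = 5*70 = 350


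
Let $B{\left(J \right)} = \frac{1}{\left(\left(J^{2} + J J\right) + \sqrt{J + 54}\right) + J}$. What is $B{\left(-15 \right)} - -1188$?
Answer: $\frac{74917801}{63062} - \frac{\sqrt{39}}{189186} \approx 1188.0$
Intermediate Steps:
$B{\left(J \right)} = \frac{1}{J + \sqrt{54 + J} + 2 J^{2}}$ ($B{\left(J \right)} = \frac{1}{\left(\left(J^{2} + J^{2}\right) + \sqrt{54 + J}\right) + J} = \frac{1}{\left(2 J^{2} + \sqrt{54 + J}\right) + J} = \frac{1}{\left(\sqrt{54 + J} + 2 J^{2}\right) + J} = \frac{1}{J + \sqrt{54 + J} + 2 J^{2}}$)
$B{\left(-15 \right)} - -1188 = \frac{1}{-15 + \sqrt{54 - 15} + 2 \left(-15\right)^{2}} - -1188 = \frac{1}{-15 + \sqrt{39} + 2 \cdot 225} + 1188 = \frac{1}{-15 + \sqrt{39} + 450} + 1188 = \frac{1}{435 + \sqrt{39}} + 1188 = 1188 + \frac{1}{435 + \sqrt{39}}$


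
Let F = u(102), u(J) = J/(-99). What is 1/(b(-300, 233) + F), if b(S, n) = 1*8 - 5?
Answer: 33/65 ≈ 0.50769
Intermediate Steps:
u(J) = -J/99 (u(J) = J*(-1/99) = -J/99)
b(S, n) = 3 (b(S, n) = 8 - 5 = 3)
F = -34/33 (F = -1/99*102 = -34/33 ≈ -1.0303)
1/(b(-300, 233) + F) = 1/(3 - 34/33) = 1/(65/33) = 33/65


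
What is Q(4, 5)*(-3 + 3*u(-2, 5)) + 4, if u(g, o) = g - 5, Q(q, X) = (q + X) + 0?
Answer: -212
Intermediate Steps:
Q(q, X) = X + q (Q(q, X) = (X + q) + 0 = X + q)
u(g, o) = -5 + g
Q(4, 5)*(-3 + 3*u(-2, 5)) + 4 = (5 + 4)*(-3 + 3*(-5 - 2)) + 4 = 9*(-3 + 3*(-7)) + 4 = 9*(-3 - 21) + 4 = 9*(-24) + 4 = -216 + 4 = -212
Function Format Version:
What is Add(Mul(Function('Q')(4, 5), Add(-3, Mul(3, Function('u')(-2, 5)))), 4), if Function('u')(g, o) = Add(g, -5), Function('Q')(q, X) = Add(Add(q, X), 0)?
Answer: -212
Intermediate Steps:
Function('Q')(q, X) = Add(X, q) (Function('Q')(q, X) = Add(Add(X, q), 0) = Add(X, q))
Function('u')(g, o) = Add(-5, g)
Add(Mul(Function('Q')(4, 5), Add(-3, Mul(3, Function('u')(-2, 5)))), 4) = Add(Mul(Add(5, 4), Add(-3, Mul(3, Add(-5, -2)))), 4) = Add(Mul(9, Add(-3, Mul(3, -7))), 4) = Add(Mul(9, Add(-3, -21)), 4) = Add(Mul(9, -24), 4) = Add(-216, 4) = -212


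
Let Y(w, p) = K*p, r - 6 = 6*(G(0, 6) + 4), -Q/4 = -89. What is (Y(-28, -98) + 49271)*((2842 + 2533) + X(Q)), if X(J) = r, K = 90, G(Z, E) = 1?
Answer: 218880361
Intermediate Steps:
Q = 356 (Q = -4*(-89) = 356)
r = 36 (r = 6 + 6*(1 + 4) = 6 + 6*5 = 6 + 30 = 36)
X(J) = 36
Y(w, p) = 90*p
(Y(-28, -98) + 49271)*((2842 + 2533) + X(Q)) = (90*(-98) + 49271)*((2842 + 2533) + 36) = (-8820 + 49271)*(5375 + 36) = 40451*5411 = 218880361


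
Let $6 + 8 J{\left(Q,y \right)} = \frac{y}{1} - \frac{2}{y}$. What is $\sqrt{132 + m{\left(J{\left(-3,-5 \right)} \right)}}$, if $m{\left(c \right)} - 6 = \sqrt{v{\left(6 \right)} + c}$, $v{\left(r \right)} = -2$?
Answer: $\frac{\sqrt{13800 + 5 i \sqrt{1330}}}{10} \approx 11.748 + 0.07761 i$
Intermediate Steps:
$J{\left(Q,y \right)} = - \frac{3}{4} - \frac{1}{4 y} + \frac{y}{8}$ ($J{\left(Q,y \right)} = - \frac{3}{4} + \frac{\frac{y}{1} - \frac{2}{y}}{8} = - \frac{3}{4} + \frac{y 1 - \frac{2}{y}}{8} = - \frac{3}{4} + \frac{y - \frac{2}{y}}{8} = - \frac{3}{4} + \left(- \frac{1}{4 y} + \frac{y}{8}\right) = - \frac{3}{4} - \frac{1}{4 y} + \frac{y}{8}$)
$m{\left(c \right)} = 6 + \sqrt{-2 + c}$
$\sqrt{132 + m{\left(J{\left(-3,-5 \right)} \right)}} = \sqrt{132 + \left(6 + \sqrt{-2 + \frac{-2 - 5 \left(-6 - 5\right)}{8 \left(-5\right)}}\right)} = \sqrt{132 + \left(6 + \sqrt{-2 + \frac{1}{8} \left(- \frac{1}{5}\right) \left(-2 - -55\right)}\right)} = \sqrt{132 + \left(6 + \sqrt{-2 + \frac{1}{8} \left(- \frac{1}{5}\right) \left(-2 + 55\right)}\right)} = \sqrt{132 + \left(6 + \sqrt{-2 + \frac{1}{8} \left(- \frac{1}{5}\right) 53}\right)} = \sqrt{132 + \left(6 + \sqrt{-2 - \frac{53}{40}}\right)} = \sqrt{132 + \left(6 + \sqrt{- \frac{133}{40}}\right)} = \sqrt{132 + \left(6 + \frac{i \sqrt{1330}}{20}\right)} = \sqrt{138 + \frac{i \sqrt{1330}}{20}}$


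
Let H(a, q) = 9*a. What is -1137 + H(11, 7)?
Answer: -1038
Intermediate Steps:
-1137 + H(11, 7) = -1137 + 9*11 = -1137 + 99 = -1038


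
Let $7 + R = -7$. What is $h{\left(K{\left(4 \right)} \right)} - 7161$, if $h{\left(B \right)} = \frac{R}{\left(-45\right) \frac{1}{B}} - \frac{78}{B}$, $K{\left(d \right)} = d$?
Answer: $- \frac{646133}{90} \approx -7179.3$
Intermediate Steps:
$R = -14$ ($R = -7 - 7 = -14$)
$h{\left(B \right)} = - \frac{78}{B} + \frac{14 B}{45}$ ($h{\left(B \right)} = - \frac{14}{\left(-45\right) \frac{1}{B}} - \frac{78}{B} = - 14 \left(- \frac{B}{45}\right) - \frac{78}{B} = \frac{14 B}{45} - \frac{78}{B} = - \frac{78}{B} + \frac{14 B}{45}$)
$h{\left(K{\left(4 \right)} \right)} - 7161 = \left(- \frac{78}{4} + \frac{14}{45} \cdot 4\right) - 7161 = \left(\left(-78\right) \frac{1}{4} + \frac{56}{45}\right) - 7161 = \left(- \frac{39}{2} + \frac{56}{45}\right) - 7161 = - \frac{1643}{90} - 7161 = - \frac{646133}{90}$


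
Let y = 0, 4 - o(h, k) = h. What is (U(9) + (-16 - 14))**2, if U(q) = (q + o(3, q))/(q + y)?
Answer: 67600/81 ≈ 834.57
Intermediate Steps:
o(h, k) = 4 - h
U(q) = (1 + q)/q (U(q) = (q + (4 - 1*3))/(q + 0) = (q + (4 - 3))/q = (q + 1)/q = (1 + q)/q)
(U(9) + (-16 - 14))**2 = ((1 + 9)/9 + (-16 - 14))**2 = ((1/9)*10 - 30)**2 = (10/9 - 30)**2 = (-260/9)**2 = 67600/81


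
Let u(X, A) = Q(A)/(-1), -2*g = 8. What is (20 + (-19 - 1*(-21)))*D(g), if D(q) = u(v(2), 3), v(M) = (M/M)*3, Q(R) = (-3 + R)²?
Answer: 0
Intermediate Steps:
v(M) = 3 (v(M) = 1*3 = 3)
g = -4 (g = -½*8 = -4)
u(X, A) = -(-3 + A)² (u(X, A) = (-3 + A)²/(-1) = (-3 + A)²*(-1) = -(-3 + A)²)
D(q) = 0 (D(q) = -(-3 + 3)² = -1*0² = -1*0 = 0)
(20 + (-19 - 1*(-21)))*D(g) = (20 + (-19 - 1*(-21)))*0 = (20 + (-19 + 21))*0 = (20 + 2)*0 = 22*0 = 0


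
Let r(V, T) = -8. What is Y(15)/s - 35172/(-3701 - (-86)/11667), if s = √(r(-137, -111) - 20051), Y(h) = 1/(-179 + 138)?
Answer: 410351724/43179481 + I*√20059/822419 ≈ 9.5034 + 0.00017221*I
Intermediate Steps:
Y(h) = -1/41 (Y(h) = 1/(-41) = -1/41)
s = I*√20059 (s = √(-8 - 20051) = √(-20059) = I*√20059 ≈ 141.63*I)
Y(15)/s - 35172/(-3701 - (-86)/11667) = -(-I*√20059/20059)/41 - 35172/(-3701 - (-86)/11667) = -(-1)*I*√20059/822419 - 35172/(-3701 - (-86)/11667) = I*√20059/822419 - 35172/(-3701 - 1*(-86/11667)) = I*√20059/822419 - 35172/(-3701 + 86/11667) = I*√20059/822419 - 35172/(-43179481/11667) = I*√20059/822419 - 35172*(-11667/43179481) = I*√20059/822419 + 410351724/43179481 = 410351724/43179481 + I*√20059/822419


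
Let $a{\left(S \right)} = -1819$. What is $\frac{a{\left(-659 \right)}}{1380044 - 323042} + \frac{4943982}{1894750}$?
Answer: $\frac{2611176155857}{1001377269750} \approx 2.6076$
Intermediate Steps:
$\frac{a{\left(-659 \right)}}{1380044 - 323042} + \frac{4943982}{1894750} = - \frac{1819}{1380044 - 323042} + \frac{4943982}{1894750} = - \frac{1819}{1057002} + 4943982 \cdot \frac{1}{1894750} = \left(-1819\right) \frac{1}{1057002} + \frac{2471991}{947375} = - \frac{1819}{1057002} + \frac{2471991}{947375} = \frac{2611176155857}{1001377269750}$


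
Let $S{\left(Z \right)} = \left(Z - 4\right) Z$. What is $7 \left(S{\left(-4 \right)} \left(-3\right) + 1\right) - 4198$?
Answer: $-4863$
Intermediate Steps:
$S{\left(Z \right)} = Z \left(-4 + Z\right)$ ($S{\left(Z \right)} = \left(-4 + Z\right) Z = Z \left(-4 + Z\right)$)
$7 \left(S{\left(-4 \right)} \left(-3\right) + 1\right) - 4198 = 7 \left(- 4 \left(-4 - 4\right) \left(-3\right) + 1\right) - 4198 = 7 \left(\left(-4\right) \left(-8\right) \left(-3\right) + 1\right) - 4198 = 7 \left(32 \left(-3\right) + 1\right) - 4198 = 7 \left(-96 + 1\right) - 4198 = 7 \left(-95\right) - 4198 = -665 - 4198 = -4863$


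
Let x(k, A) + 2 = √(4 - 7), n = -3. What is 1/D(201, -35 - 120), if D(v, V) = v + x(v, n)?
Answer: 199/39604 - I*√3/39604 ≈ 0.0050247 - 4.3734e-5*I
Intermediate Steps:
x(k, A) = -2 + I*√3 (x(k, A) = -2 + √(4 - 7) = -2 + √(-3) = -2 + I*√3)
D(v, V) = -2 + v + I*√3 (D(v, V) = v + (-2 + I*√3) = -2 + v + I*√3)
1/D(201, -35 - 120) = 1/(-2 + 201 + I*√3) = 1/(199 + I*√3)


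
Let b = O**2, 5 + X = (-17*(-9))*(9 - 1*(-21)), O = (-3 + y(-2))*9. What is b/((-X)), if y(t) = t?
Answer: -405/917 ≈ -0.44166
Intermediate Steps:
O = -45 (O = (-3 - 2)*9 = -5*9 = -45)
X = 4585 (X = -5 + (-17*(-9))*(9 - 1*(-21)) = -5 + 153*(9 + 21) = -5 + 153*30 = -5 + 4590 = 4585)
b = 2025 (b = (-45)**2 = 2025)
b/((-X)) = 2025/((-1*4585)) = 2025/(-4585) = 2025*(-1/4585) = -405/917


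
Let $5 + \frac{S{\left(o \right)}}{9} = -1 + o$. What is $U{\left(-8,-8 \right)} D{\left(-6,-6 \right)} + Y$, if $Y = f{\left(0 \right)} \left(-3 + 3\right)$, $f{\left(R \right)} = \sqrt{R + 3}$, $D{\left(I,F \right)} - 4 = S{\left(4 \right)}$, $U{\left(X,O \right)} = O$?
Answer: $112$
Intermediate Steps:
$S{\left(o \right)} = -54 + 9 o$ ($S{\left(o \right)} = -45 + 9 \left(-1 + o\right) = -45 + \left(-9 + 9 o\right) = -54 + 9 o$)
$D{\left(I,F \right)} = -14$ ($D{\left(I,F \right)} = 4 + \left(-54 + 9 \cdot 4\right) = 4 + \left(-54 + 36\right) = 4 - 18 = -14$)
$f{\left(R \right)} = \sqrt{3 + R}$
$Y = 0$ ($Y = \sqrt{3 + 0} \left(-3 + 3\right) = \sqrt{3} \cdot 0 = 0$)
$U{\left(-8,-8 \right)} D{\left(-6,-6 \right)} + Y = \left(-8\right) \left(-14\right) + 0 = 112 + 0 = 112$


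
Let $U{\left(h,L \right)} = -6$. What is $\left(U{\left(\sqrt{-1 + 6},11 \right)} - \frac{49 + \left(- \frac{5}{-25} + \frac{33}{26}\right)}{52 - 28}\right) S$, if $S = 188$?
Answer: $- \frac{396069}{260} \approx -1523.3$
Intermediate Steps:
$\left(U{\left(\sqrt{-1 + 6},11 \right)} - \frac{49 + \left(- \frac{5}{-25} + \frac{33}{26}\right)}{52 - 28}\right) S = \left(-6 - \frac{49 + \left(- \frac{5}{-25} + \frac{33}{26}\right)}{52 - 28}\right) 188 = \left(-6 - \frac{49 + \left(\left(-5\right) \left(- \frac{1}{25}\right) + 33 \cdot \frac{1}{26}\right)}{24}\right) 188 = \left(-6 - \left(49 + \left(\frac{1}{5} + \frac{33}{26}\right)\right) \frac{1}{24}\right) 188 = \left(-6 - \left(49 + \frac{191}{130}\right) \frac{1}{24}\right) 188 = \left(-6 - \frac{6561}{130} \cdot \frac{1}{24}\right) 188 = \left(-6 - \frac{2187}{1040}\right) 188 = \left(- \frac{8427}{1040}\right) 188 = - \frac{396069}{260}$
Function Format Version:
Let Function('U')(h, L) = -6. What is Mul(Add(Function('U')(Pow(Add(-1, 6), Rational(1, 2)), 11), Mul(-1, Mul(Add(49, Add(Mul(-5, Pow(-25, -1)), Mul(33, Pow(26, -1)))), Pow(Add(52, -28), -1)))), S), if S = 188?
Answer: Rational(-396069, 260) ≈ -1523.3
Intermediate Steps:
Mul(Add(Function('U')(Pow(Add(-1, 6), Rational(1, 2)), 11), Mul(-1, Mul(Add(49, Add(Mul(-5, Pow(-25, -1)), Mul(33, Pow(26, -1)))), Pow(Add(52, -28), -1)))), S) = Mul(Add(-6, Mul(-1, Mul(Add(49, Add(Mul(-5, Pow(-25, -1)), Mul(33, Pow(26, -1)))), Pow(Add(52, -28), -1)))), 188) = Mul(Add(-6, Mul(-1, Mul(Add(49, Add(Mul(-5, Rational(-1, 25)), Mul(33, Rational(1, 26)))), Pow(24, -1)))), 188) = Mul(Add(-6, Mul(-1, Mul(Add(49, Add(Rational(1, 5), Rational(33, 26))), Rational(1, 24)))), 188) = Mul(Add(-6, Mul(-1, Mul(Add(49, Rational(191, 130)), Rational(1, 24)))), 188) = Mul(Add(-6, Mul(-1, Mul(Rational(6561, 130), Rational(1, 24)))), 188) = Mul(Add(-6, Mul(-1, Rational(2187, 1040))), 188) = Mul(Add(-6, Rational(-2187, 1040)), 188) = Mul(Rational(-8427, 1040), 188) = Rational(-396069, 260)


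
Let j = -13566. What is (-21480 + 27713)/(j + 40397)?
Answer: 6233/26831 ≈ 0.23231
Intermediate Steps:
(-21480 + 27713)/(j + 40397) = (-21480 + 27713)/(-13566 + 40397) = 6233/26831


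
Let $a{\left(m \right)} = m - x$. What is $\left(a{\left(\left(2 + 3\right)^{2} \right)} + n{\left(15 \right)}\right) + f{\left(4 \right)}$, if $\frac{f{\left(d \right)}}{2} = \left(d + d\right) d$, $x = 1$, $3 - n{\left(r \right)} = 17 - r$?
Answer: $89$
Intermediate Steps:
$n{\left(r \right)} = -14 + r$ ($n{\left(r \right)} = 3 - \left(17 - r\right) = 3 + \left(-17 + r\right) = -14 + r$)
$f{\left(d \right)} = 4 d^{2}$ ($f{\left(d \right)} = 2 \left(d + d\right) d = 2 \cdot 2 d d = 2 \cdot 2 d^{2} = 4 d^{2}$)
$a{\left(m \right)} = -1 + m$ ($a{\left(m \right)} = m - 1 = -1 + m$)
$\left(a{\left(\left(2 + 3\right)^{2} \right)} + n{\left(15 \right)}\right) + f{\left(4 \right)} = \left(\left(-1 + \left(2 + 3\right)^{2}\right) + \left(-14 + 15\right)\right) + 4 \cdot 4^{2} = \left(\left(-1 + 5^{2}\right) + 1\right) + 4 \cdot 16 = \left(\left(-1 + 25\right) + 1\right) + 64 = \left(24 + 1\right) + 64 = 25 + 64 = 89$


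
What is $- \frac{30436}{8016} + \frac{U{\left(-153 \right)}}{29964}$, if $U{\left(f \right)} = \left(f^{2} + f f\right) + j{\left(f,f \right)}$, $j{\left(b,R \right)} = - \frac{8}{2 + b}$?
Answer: $- \frac{562779927}{251867396} \approx -2.2344$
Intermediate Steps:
$U{\left(f \right)} = - \frac{8}{2 + f} + 2 f^{2}$ ($U{\left(f \right)} = \left(f^{2} + f f\right) - \frac{8}{2 + f} = \left(f^{2} + f^{2}\right) - \frac{8}{2 + f} = 2 f^{2} - \frac{8}{2 + f} = - \frac{8}{2 + f} + 2 f^{2}$)
$- \frac{30436}{8016} + \frac{U{\left(-153 \right)}}{29964} = - \frac{30436}{8016} + \frac{2 \frac{1}{2 - 153} \left(-4 + \left(-153\right)^{2} \left(2 - 153\right)\right)}{29964} = \left(-30436\right) \frac{1}{8016} + \frac{2 \left(-4 + 23409 \left(-151\right)\right)}{-151} \cdot \frac{1}{29964} = - \frac{7609}{2004} + 2 \left(- \frac{1}{151}\right) \left(-4 - 3534759\right) \frac{1}{29964} = - \frac{7609}{2004} + 2 \left(- \frac{1}{151}\right) \left(-3534763\right) \frac{1}{29964} = - \frac{7609}{2004} + \frac{7069526}{151} \cdot \frac{1}{29964} = - \frac{7609}{2004} + \frac{3534763}{2262282} = - \frac{562779927}{251867396}$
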